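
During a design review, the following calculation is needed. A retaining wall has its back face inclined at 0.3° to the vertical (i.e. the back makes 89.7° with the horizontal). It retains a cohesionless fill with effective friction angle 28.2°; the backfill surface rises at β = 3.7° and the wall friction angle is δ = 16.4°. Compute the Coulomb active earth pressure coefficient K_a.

K_a = sin²(α+φ) / [sin²α · sin(α−δ) · (1 + √{sin(φ+δ)sin(φ−β) / (sin(α−δ)sin(α+β))})²].
With α = 89.7°, φ = 28.2°, δ = 16.4°, β = 3.7°: K_a = 0.3386.

0.339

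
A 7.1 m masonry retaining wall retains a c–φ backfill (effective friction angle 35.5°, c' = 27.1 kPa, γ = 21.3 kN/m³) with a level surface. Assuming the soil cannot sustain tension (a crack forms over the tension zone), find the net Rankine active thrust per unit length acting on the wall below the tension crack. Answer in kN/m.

K_a = 0.2653; √K_a = 0.5150.
Tension-crack depth z_c = 2c/(γ√K_a) = 2×27.1/(21.3×0.5150) = 4.941 m.
σ_a at base = K_a γ H − 2c√K_a = 0.2653×21.3×7.1 − 2×27.1×0.5150 = 12.20 kPa.
P_a = ½ × 12.20 × (H − z_c) = 0.5×12.20×2.159 = 13.17 kN/m.

13.2 kN/m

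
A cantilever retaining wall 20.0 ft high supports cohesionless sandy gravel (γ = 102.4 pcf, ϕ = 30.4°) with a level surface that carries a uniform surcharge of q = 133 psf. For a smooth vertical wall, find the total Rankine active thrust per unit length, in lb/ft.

K_a = tan²(45° − φ/2) = 0.3280.
Soil triangle: ½ K_a γ H² = 0.5×0.3280×102.4×20.0² = 6717 lb/ft.
Surcharge rectangle: K_a q H = 0.3280×133×20.0 = 872.5 lb/ft.
Total = 6717 + 872.5 = 7590 lb/ft.

7590 lb/ft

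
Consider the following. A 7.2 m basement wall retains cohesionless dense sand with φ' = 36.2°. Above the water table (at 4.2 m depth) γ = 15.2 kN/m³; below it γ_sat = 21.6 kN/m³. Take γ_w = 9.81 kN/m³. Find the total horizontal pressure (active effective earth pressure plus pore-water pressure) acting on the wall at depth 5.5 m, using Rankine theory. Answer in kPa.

33.1 kPa

K_a = (1 − sin φ)/(1 + sin φ) = 0.2574.
γ' = 21.6 − 9.81 = 11.79 kN/m³.
Effective vertical stress at 5.5 m: σ'_v = 15.2×4.2 + 11.79×1.30 = 79.17 kPa.
σ'_h = K_a σ'_v = 0.2574 × 79.17 = 20.38 kPa; u = γ_w × 1.30 = 12.75 kPa.
Total σ_h = 20.38 + 12.75 = 33.13 kPa.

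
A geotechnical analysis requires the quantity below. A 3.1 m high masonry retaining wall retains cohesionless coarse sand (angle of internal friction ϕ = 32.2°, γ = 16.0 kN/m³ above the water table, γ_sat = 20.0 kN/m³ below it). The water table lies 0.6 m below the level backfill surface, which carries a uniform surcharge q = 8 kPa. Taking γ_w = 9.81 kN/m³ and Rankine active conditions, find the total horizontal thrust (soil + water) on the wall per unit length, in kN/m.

K_a = tan²(45° − φ/2) = 0.3047.
γ' = 20.0 − 9.81 = 10.19 kN/m³. h₂ = H − d_w = 2.5 m.
σ'_h: at surface K_a·q = 2.438; at WT K_a(q+γd_w) = 5.363; at base K_a(q+γd_w+γ'h₂) = 13.13 kPa.
P₁ = ½(2.438+5.363)×0.6 = 2.340; P₂ = ½(5.363+13.13)×2.5 = 23.11; P_w = ½γ_w h₂² = 30.66.
Total = 2.340+23.11+30.66 = 56.11 kN/m.

56.1 kN/m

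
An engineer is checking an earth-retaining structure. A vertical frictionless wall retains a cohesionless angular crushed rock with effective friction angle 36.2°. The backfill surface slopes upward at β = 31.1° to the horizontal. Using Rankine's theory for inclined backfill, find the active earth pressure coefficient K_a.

K_a = cos β · (cos β − √(cos²β − cos²φ)) / (cos β + √(cos²β − cos²φ)).
cos β = 0.8563, cos φ = 0.8070, √(cos²β − cos²φ) = 0.2864.
K_a = 0.8563 × (0.8563 − 0.2864)/(0.8563 + 0.2864) = 0.4271.

0.427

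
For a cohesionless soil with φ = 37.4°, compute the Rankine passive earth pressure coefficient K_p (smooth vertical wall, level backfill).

K_p = (1 + sin φ)/(1 − sin φ) = tan²(45° + 37.4°/2) = 4.094.

4.09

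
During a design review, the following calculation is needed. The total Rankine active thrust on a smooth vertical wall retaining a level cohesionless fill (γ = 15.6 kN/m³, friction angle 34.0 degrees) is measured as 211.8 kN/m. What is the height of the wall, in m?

K_a = 0.2827. P_a = ½ K_a γ H² ⇒ H = √(2P_a/(K_a γ)).
H = √(2×211.8/(0.2827×15.6)) = 9.800 m.

9.80 m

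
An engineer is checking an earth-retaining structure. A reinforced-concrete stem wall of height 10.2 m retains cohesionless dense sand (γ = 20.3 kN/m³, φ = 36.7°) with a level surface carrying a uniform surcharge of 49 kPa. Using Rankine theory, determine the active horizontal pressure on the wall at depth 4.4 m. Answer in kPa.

K_a = (1 − sin φ)/(1 + sin φ) = 0.2519.
σ_v = γz + q = 20.3 × 4.4 + 49 = 138.3 kPa.
σ_h = K_a σ_v = 0.2519 × 138.3 = 34.84 kPa.

34.8 kPa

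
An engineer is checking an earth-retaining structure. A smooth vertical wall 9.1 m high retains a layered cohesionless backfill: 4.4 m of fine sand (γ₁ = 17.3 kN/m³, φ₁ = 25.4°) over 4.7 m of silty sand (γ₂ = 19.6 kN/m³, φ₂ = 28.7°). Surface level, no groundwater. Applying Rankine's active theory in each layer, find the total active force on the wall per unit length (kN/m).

269 kN/m

K_a1 = tan²(45°−25.4°/2) = 0.3996; K_a2 = tan²(45°−28.7°/2) = 0.3511.
Layer 1: σ at base = K_a1 γ₁ h₁ = 30.42 kPa; P₁ = ½×30.42×4.4 = 66.93.
Layer 2: σ_v at top = γ₁h₁ = 76.12; σ_h top = K_a2×76.12 = 26.73; σ_h base = K_a2×(76.12+19.6×4.7) = 59.08.
P₂ = ½(26.73+59.08)×4.7 = 201.6. Total P_a = 66.93+201.6 = 268.6 kN/m.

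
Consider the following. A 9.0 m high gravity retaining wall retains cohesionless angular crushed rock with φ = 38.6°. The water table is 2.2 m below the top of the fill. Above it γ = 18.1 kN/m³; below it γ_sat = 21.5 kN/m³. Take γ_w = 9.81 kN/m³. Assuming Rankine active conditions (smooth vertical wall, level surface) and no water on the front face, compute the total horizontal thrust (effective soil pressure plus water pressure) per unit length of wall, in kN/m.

K_a = tan²(45° − φ/2) = 0.2316.
γ' = 21.5 − 9.81 = 11.69 kN/m³. Depth below WT = 6.8 m.
σ'_h at WT = K_a γ d_w = 9.223 kPa; at base = 9.223 + K_a γ' × 6.8 = 27.63 kPa.
P₁ (0–2.2 m) = ½×9.223×2.2 = 10.15. P₂ (2.2–9.0 m) = ½(9.223+27.63)×6.8 = 125.3.
P_w = ½ γ_w h₂² = 0.5×9.81×6.8² = 226.8. Total = 10.15+125.3+226.8 = 362.3 kN/m.

362 kN/m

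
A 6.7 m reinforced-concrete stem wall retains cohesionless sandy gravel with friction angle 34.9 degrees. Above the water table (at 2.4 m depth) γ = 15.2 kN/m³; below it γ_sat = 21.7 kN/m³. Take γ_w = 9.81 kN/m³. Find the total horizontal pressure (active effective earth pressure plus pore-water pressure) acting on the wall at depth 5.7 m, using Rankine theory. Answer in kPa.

53.0 kPa

K_a = (1 − sin φ)/(1 + sin φ) = 0.2721.
γ' = 21.7 − 9.81 = 11.89 kN/m³.
Effective vertical stress at 5.7 m: σ'_v = 15.2×2.4 + 11.89×3.30 = 75.72 kPa.
σ'_h = K_a σ'_v = 0.2721 × 75.72 = 20.61 kPa; u = γ_w × 3.30 = 32.37 kPa.
Total σ_h = 20.61 + 32.37 = 52.98 kPa.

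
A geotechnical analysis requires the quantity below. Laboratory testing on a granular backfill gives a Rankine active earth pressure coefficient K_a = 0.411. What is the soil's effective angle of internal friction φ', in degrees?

24.7°

K_a = tan²(45° − φ/2) ⇒ 45° − φ/2 = arctan(√0.411) = 32.66°.
φ = 2(45° − 32.66°) = 24.67°.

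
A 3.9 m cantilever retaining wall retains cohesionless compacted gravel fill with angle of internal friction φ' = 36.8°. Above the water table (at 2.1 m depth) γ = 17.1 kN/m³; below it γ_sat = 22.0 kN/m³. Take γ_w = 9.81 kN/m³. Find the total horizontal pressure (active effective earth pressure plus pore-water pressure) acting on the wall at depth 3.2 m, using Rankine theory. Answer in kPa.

23.2 kPa

K_a = (1 − sin φ)/(1 + sin φ) = 0.2508.
γ' = 22.0 − 9.81 = 12.19 kN/m³.
Effective vertical stress at 3.2 m: σ'_v = 17.1×2.1 + 12.19×1.10 = 49.32 kPa.
σ'_h = K_a σ'_v = 0.2508 × 49.32 = 12.37 kPa; u = γ_w × 1.10 = 10.79 kPa.
Total σ_h = 12.37 + 10.79 = 23.16 kPa.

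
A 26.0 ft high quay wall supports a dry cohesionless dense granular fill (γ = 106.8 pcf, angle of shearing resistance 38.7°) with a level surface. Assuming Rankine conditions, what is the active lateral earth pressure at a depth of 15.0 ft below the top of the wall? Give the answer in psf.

369 psf

K_a = (1 − sin φ)/(1 + sin φ) = 0.2306.
σ_h = K_a γ z = 0.2306 × 106.8 × 15.0 = 369.4 psf.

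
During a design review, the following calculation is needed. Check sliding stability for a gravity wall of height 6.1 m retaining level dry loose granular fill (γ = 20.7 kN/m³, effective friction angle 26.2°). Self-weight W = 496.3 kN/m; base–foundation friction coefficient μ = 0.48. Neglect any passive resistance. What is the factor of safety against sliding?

1.60

K_a = tan²(45° − 26.2°/2) = 0.3874.
P_a = ½K_aγH² = 0.5×0.3874×20.7×6.1² = 149.2 kN/m, acting at H/3 = 2.033 m above the base.
FS_sliding = μW / P_a = 0.48×496.3 / 149.2 = 1.597.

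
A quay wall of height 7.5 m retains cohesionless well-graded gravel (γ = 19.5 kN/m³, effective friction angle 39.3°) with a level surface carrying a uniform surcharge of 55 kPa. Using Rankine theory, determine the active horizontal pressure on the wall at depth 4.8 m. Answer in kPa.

K_a = (1 − sin φ)/(1 + sin φ) = 0.2245.
σ_v = γz + q = 19.5 × 4.8 + 55 = 148.6 kPa.
σ_h = K_a σ_v = 0.2245 × 148.6 = 33.35 kPa.

33.4 kPa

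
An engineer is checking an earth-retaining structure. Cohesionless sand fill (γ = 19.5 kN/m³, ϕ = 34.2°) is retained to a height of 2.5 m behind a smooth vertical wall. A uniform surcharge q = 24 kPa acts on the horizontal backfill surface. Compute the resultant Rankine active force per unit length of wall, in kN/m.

K_a = tan²(45° − φ/2) = 0.2803.
Soil triangle: ½ K_a γ H² = 0.5×0.2803×19.5×2.5² = 17.08 kN/m.
Surcharge rectangle: K_a q H = 0.2803×24×2.5 = 16.82 kN/m.
Total = 17.08 + 16.82 = 33.90 kN/m.

33.9 kN/m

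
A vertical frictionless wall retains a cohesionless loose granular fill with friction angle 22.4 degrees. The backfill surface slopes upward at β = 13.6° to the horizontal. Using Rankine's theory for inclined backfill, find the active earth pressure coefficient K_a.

K_a = cos β · (cos β − √(cos²β − cos²φ)) / (cos β + √(cos²β − cos²φ)).
cos β = 0.9720, cos φ = 0.9245, √(cos²β − cos²φ) = 0.2999.
K_a = 0.9720 × (0.9720 − 0.2999)/(0.9720 + 0.2999) = 0.5136.

0.514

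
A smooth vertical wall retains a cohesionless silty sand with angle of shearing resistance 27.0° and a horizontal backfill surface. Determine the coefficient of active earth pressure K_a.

0.376

K_a = (1 − sin φ)/(1 + sin φ) = (1 − sin 27.0°)/(1 + sin 27.0°) = 0.3755.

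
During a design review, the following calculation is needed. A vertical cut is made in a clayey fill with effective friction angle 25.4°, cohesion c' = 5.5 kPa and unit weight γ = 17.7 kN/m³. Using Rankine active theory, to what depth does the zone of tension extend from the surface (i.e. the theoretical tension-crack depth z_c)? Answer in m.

0.983 m

K_a = tan²(45° − 25.4°/2) = 0.3996; √K_a = 0.6322.
The active pressure is zero where K_a γ z = 2c√K_a, so z_c = 2c/(γ√K_a) = 2×5.5/(17.7×0.6322) = 0.9831 m.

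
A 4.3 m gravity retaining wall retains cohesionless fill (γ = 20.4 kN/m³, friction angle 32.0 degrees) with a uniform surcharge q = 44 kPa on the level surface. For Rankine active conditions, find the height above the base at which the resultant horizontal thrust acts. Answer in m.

K_a = 0.3073.
Triangular part P₁ = ½K_aγH² = 57.95 at H/3 = 1.433 m; rectangular part P₂ = K_a q H = 58.13 at H/2 = 2.150 m.
ȳ = (P₁·1.433 + P₂·2.150)/(P₁+P₂) = 1.792 m.

1.79 m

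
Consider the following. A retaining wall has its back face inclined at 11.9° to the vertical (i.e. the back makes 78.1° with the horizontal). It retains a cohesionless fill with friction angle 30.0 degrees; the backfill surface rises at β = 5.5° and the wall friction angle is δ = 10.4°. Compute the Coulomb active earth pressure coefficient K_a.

0.430

K_a = sin²(α+φ) / [sin²α · sin(α−δ) · (1 + √{sin(φ+δ)sin(φ−β) / (sin(α−δ)sin(α+β))})²].
With α = 78.1°, φ = 30.0°, δ = 10.4°, β = 5.5°: K_a = 0.4297.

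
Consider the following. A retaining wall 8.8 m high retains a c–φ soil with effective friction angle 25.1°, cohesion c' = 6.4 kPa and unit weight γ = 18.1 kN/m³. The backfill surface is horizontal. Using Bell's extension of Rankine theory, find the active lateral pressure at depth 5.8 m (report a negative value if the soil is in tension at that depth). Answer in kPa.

34.3 kPa

K_a = (1 − sin φ)/(1 + sin φ) = 0.4043.
σ_a = K_a γ z − 2c√K_a = 0.4043×18.1×5.8 − 2×6.4×0.6358 = 34.30 kPa.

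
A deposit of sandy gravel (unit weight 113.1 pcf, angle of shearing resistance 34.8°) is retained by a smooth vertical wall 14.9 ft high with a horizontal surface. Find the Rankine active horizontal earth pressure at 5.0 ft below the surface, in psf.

K_a = (1 − sin φ)/(1 + sin φ) = 0.2733.
σ_h = K_a γ z = 0.2733 × 113.1 × 5.0 = 154.6 psf.

155 psf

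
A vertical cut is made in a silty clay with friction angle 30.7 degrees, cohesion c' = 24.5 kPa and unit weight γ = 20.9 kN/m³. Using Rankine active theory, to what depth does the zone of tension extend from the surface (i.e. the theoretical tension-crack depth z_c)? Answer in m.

K_a = tan²(45° − 30.7°/2) = 0.3240; √K_a = 0.5692.
The active pressure is zero where K_a γ z = 2c√K_a, so z_c = 2c/(γ√K_a) = 2×24.5/(20.9×0.5692) = 4.119 m.

4.12 m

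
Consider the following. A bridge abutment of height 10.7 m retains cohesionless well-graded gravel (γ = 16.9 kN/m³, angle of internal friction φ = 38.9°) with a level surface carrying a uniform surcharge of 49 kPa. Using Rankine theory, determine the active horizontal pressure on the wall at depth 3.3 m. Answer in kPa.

23.9 kPa

K_a = (1 − sin φ)/(1 + sin φ) = 0.2285.
σ_v = γz + q = 16.9 × 3.3 + 49 = 104.8 kPa.
σ_h = K_a σ_v = 0.2285 × 104.8 = 23.94 kPa.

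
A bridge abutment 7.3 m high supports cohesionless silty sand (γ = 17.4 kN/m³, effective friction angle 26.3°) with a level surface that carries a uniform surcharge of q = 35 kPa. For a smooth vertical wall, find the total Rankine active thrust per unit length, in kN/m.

K_a = tan²(45° − φ/2) = 0.3859.
Soil triangle: ½ K_a γ H² = 0.5×0.3859×17.4×7.3² = 178.9 kN/m.
Surcharge rectangle: K_a q H = 0.3859×35×7.3 = 98.61 kN/m.
Total = 178.9 + 98.61 = 277.5 kN/m.

278 kN/m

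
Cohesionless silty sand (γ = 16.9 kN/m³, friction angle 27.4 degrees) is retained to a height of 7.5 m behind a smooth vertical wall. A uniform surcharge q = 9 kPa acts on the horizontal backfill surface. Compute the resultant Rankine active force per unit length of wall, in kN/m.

201 kN/m

K_a = tan²(45° − φ/2) = 0.3697.
Soil triangle: ½ K_a γ H² = 0.5×0.3697×16.9×7.5² = 175.7 kN/m.
Surcharge rectangle: K_a q H = 0.3697×9×7.5 = 24.95 kN/m.
Total = 175.7 + 24.95 = 200.7 kN/m.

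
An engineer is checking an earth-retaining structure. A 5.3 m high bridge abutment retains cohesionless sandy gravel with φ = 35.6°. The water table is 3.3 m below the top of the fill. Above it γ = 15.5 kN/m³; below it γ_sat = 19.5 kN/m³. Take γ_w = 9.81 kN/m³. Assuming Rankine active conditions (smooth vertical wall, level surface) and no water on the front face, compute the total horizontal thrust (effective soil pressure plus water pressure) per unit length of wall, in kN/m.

74.1 kN/m

K_a = tan²(45° − φ/2) = 0.2641.
γ' = 19.5 − 9.81 = 9.690 kN/m³. Depth below WT = 2.0 m.
σ'_h at WT = K_a γ d_w = 13.51 kPa; at base = 13.51 + K_a γ' × 2.0 = 18.63 kPa.
P₁ (0–3.3 m) = ½×13.51×3.3 = 22.29. P₂ (3.3–5.3 m) = ½(13.51+18.63)×2.0 = 32.14.
P_w = ½ γ_w h₂² = 0.5×9.81×2.0² = 19.62. Total = 22.29+32.14+19.62 = 74.05 kN/m.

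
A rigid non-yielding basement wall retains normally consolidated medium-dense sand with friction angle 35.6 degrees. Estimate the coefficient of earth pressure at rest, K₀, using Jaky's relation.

0.418

K₀ = 1 − sin φ' = 1 − sin 35.6° = 0.4179.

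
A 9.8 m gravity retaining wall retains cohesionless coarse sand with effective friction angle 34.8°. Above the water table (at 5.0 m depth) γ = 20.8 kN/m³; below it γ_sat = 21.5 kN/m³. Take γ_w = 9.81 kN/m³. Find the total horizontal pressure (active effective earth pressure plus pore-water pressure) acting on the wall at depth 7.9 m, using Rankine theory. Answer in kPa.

K_a = (1 − sin φ)/(1 + sin φ) = 0.2733.
γ' = 21.5 − 9.81 = 11.69 kN/m³.
Effective vertical stress at 7.9 m: σ'_v = 20.8×5.0 + 11.69×2.90 = 137.9 kPa.
σ'_h = K_a σ'_v = 0.2733 × 137.9 = 37.69 kPa; u = γ_w × 2.90 = 28.45 kPa.
Total σ_h = 37.69 + 28.45 = 66.14 kPa.

66.1 kPa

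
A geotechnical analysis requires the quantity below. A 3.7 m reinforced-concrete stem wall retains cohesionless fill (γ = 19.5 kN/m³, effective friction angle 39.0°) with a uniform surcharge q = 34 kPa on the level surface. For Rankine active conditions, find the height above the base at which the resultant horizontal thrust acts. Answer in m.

K_a = 0.2275.
Triangular part P₁ = ½K_aγH² = 30.37 at H/3 = 1.233 m; rectangular part P₂ = K_a q H = 28.62 at H/2 = 1.850 m.
ȳ = (P₁·1.233 + P₂·1.850)/(P₁+P₂) = 1.533 m.

1.53 m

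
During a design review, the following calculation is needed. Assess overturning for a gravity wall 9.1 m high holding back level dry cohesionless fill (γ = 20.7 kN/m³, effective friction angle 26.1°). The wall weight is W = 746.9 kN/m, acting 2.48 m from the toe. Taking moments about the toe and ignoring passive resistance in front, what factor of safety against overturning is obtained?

1.83

K_a = tan²(45° − 26.1°/2) = 0.3889.
P_a = ½K_aγH² = 0.5×0.3889×20.7×9.1² = 333.4 kN/m, acting at H/3 = 3.033 m above the base.
Overturning moment M_o = P_a × H/3 = 333.4 × 3.033 = 1011.
Resisting moment M_r = W × 2.48 = 746.9 × 2.48 = 1852.
FS_overturning = M_r/M_o = 1852/1011 = 1.832.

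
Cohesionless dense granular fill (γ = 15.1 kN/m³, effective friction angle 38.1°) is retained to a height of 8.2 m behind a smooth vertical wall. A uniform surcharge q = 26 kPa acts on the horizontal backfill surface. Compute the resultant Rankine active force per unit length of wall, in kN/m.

171 kN/m

K_a = tan²(45° − φ/2) = 0.2368.
Soil triangle: ½ K_a γ H² = 0.5×0.2368×15.1×8.2² = 120.2 kN/m.
Surcharge rectangle: K_a q H = 0.2368×26×8.2 = 50.49 kN/m.
Total = 120.2 + 50.49 = 170.7 kN/m.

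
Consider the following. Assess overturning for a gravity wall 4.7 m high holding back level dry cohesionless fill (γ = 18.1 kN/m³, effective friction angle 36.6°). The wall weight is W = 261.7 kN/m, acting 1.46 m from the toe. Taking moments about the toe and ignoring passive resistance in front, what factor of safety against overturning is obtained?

K_a = tan²(45° − 36.6°/2) = 0.2530.
P_a = ½K_aγH² = 0.5×0.2530×18.1×4.7² = 50.57 kN/m, acting at H/3 = 1.567 m above the base.
Overturning moment M_o = P_a × H/3 = 50.57 × 1.567 = 79.23.
Resisting moment M_r = W × 1.46 = 261.7 × 1.46 = 382.1.
FS_overturning = M_r/M_o = 382.1/79.23 = 4.823.

4.82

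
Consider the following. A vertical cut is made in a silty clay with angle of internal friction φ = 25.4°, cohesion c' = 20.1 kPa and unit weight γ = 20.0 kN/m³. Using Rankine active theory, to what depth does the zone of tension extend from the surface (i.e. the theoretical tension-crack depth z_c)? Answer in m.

3.18 m

K_a = tan²(45° − 25.4°/2) = 0.3996; √K_a = 0.6322.
The active pressure is zero where K_a γ z = 2c√K_a, so z_c = 2c/(γ√K_a) = 2×20.1/(20.0×0.6322) = 3.180 m.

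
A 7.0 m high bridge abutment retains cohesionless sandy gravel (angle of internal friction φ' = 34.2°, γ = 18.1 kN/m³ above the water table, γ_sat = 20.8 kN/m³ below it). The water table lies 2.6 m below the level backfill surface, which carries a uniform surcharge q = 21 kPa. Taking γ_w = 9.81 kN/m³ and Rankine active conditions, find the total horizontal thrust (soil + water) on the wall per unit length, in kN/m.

241 kN/m

K_a = tan²(45° − φ/2) = 0.2803.
γ' = 20.8 − 9.81 = 10.99 kN/m³. h₂ = H − d_w = 4.4 m.
σ'_h: at surface K_a·q = 5.887; at WT K_a(q+γd_w) = 19.08; at base K_a(q+γd_w+γ'h₂) = 32.64 kPa.
P₁ = ½(5.887+19.08)×2.6 = 32.46; P₂ = ½(19.08+32.64)×4.4 = 113.8; P_w = ½γ_w h₂² = 94.96.
Total = 32.46+113.8+94.96 = 241.2 kN/m.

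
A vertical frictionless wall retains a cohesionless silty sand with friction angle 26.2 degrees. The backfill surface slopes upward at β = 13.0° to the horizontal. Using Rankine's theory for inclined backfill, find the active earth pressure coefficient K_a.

K_a = cos β · (cos β − √(cos²β − cos²φ)) / (cos β + √(cos²β − cos²φ)).
cos β = 0.9744, cos φ = 0.8973, √(cos²β − cos²φ) = 0.3799.
K_a = 0.9744 × (0.9744 − 0.3799)/(0.9744 + 0.3799) = 0.4277.

0.428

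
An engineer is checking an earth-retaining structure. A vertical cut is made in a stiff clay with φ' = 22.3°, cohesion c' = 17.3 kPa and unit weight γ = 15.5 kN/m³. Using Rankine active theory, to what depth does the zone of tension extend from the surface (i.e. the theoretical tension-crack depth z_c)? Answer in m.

3.33 m

K_a = tan²(45° − 22.3°/2) = 0.4498; √K_a = 0.6707.
The active pressure is zero where K_a γ z = 2c√K_a, so z_c = 2c/(γ√K_a) = 2×17.3/(15.5×0.6707) = 3.328 m.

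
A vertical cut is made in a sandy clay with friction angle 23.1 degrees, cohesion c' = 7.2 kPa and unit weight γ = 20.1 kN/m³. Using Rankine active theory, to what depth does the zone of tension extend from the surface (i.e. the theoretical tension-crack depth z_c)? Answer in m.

K_a = tan²(45° − 23.1°/2) = 0.4364; √K_a = 0.6606.
The active pressure is zero where K_a γ z = 2c√K_a, so z_c = 2c/(γ√K_a) = 2×7.2/(20.1×0.6606) = 1.084 m.

1.08 m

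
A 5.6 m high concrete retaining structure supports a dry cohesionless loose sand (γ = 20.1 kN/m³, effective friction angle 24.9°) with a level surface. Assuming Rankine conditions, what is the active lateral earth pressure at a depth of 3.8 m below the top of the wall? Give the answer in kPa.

K_a = (1 − sin φ)/(1 + sin φ) = 0.4074.
σ_h = K_a γ z = 0.4074 × 20.1 × 3.8 = 31.12 kPa.

31.1 kPa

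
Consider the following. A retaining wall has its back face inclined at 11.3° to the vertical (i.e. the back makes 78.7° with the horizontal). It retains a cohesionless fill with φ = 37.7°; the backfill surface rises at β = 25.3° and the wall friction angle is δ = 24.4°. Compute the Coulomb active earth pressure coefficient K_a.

0.462

K_a = sin²(α+φ) / [sin²α · sin(α−δ) · (1 + √{sin(φ+δ)sin(φ−β) / (sin(α−δ)sin(α+β))})²].
With α = 78.7°, φ = 37.7°, δ = 24.4°, β = 25.3°: K_a = 0.4623.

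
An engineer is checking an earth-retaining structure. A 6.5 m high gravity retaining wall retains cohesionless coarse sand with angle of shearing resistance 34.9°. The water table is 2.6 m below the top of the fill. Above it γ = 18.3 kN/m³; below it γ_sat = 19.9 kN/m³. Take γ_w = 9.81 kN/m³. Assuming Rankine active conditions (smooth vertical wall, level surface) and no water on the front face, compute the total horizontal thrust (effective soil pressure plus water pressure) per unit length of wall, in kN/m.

K_a = tan²(45° − φ/2) = 0.2721.
γ' = 19.9 − 9.81 = 10.09 kN/m³. Depth below WT = 3.9 m.
σ'_h at WT = K_a γ d_w = 12.95 kPa; at base = 12.95 + K_a γ' × 3.9 = 23.66 kPa.
P₁ (0–2.6 m) = ½×12.95×2.6 = 16.83. P₂ (2.6–6.5 m) = ½(12.95+23.66)×3.9 = 71.38.
P_w = ½ γ_w h₂² = 0.5×9.81×3.9² = 74.61. Total = 16.83+71.38+74.61 = 162.8 kN/m.

163 kN/m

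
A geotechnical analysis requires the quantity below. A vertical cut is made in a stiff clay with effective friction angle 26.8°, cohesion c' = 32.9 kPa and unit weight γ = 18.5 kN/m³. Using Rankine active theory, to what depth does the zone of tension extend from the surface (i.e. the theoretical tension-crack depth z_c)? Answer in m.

5.78 m

K_a = tan²(45° − 26.8°/2) = 0.3785; √K_a = 0.6152.
The active pressure is zero where K_a γ z = 2c√K_a, so z_c = 2c/(γ√K_a) = 2×32.9/(18.5×0.6152) = 5.781 m.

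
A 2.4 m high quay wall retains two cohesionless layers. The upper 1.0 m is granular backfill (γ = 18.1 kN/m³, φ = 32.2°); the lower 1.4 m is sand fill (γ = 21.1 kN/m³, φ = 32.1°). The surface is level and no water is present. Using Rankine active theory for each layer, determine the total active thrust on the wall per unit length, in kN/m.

K_a1 = tan²(45°−32.2°/2) = 0.3047; K_a2 = tan²(45°−32.1°/2) = 0.3060.
Layer 1: σ at base = K_a1 γ₁ h₁ = 5.516 kPa; P₁ = ½×5.516×1.0 = 2.758.
Layer 2: σ_v at top = γ₁h₁ = 18.10; σ_h top = K_a2×18.10 = 5.539; σ_h base = K_a2×(18.10+21.1×1.4) = 14.58.
P₂ = ½(5.539+14.58)×1.4 = 14.08. Total P_a = 2.758+14.08 = 16.84 kN/m.

16.8 kN/m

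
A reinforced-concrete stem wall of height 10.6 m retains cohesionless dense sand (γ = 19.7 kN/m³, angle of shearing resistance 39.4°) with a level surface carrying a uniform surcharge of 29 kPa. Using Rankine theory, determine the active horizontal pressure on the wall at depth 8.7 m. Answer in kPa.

44.8 kPa

K_a = (1 − sin φ)/(1 + sin φ) = 0.2234.
σ_v = γz + q = 19.7 × 8.7 + 29 = 200.4 kPa.
σ_h = K_a σ_v = 0.2234 × 200.4 = 44.78 kPa.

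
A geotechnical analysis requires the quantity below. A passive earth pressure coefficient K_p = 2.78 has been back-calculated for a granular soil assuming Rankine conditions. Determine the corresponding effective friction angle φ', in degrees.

K_p = (1+sin φ)/(1−sin φ) ⇒ sin φ = (K_p − 1)/(K_p + 1) = 0.4709.
φ = arcsin(0.4709) = 28.09°.

28.1°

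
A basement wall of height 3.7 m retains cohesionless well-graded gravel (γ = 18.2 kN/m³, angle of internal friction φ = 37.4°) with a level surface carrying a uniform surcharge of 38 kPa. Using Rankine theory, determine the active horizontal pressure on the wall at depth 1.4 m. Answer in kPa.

K_a = (1 − sin φ)/(1 + sin φ) = 0.2443.
σ_v = γz + q = 18.2 × 1.4 + 38 = 63.48 kPa.
σ_h = K_a σ_v = 0.2443 × 63.48 = 15.51 kPa.

15.5 kPa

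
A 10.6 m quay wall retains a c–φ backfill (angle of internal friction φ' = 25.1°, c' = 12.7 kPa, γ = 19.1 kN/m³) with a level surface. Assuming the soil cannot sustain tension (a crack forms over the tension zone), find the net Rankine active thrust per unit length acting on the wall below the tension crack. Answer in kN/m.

280 kN/m

K_a = 0.4043; √K_a = 0.6358.
Tension-crack depth z_c = 2c/(γ√K_a) = 2×12.7/(19.1×0.6358) = 2.091 m.
σ_a at base = K_a γ H − 2c√K_a = 0.4043×19.1×10.6 − 2×12.7×0.6358 = 65.70 kPa.
P_a = ½ × 65.70 × (H − z_c) = 0.5×65.70×8.509 = 279.5 kN/m.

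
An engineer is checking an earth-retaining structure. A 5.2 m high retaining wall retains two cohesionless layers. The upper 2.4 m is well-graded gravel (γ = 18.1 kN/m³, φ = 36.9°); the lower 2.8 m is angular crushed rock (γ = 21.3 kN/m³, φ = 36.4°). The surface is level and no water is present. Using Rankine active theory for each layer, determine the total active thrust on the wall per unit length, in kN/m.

65.4 kN/m

K_a1 = tan²(45°−36.9°/2) = 0.2497; K_a2 = tan²(45°−36.4°/2) = 0.2552.
Layer 1: σ at base = K_a1 γ₁ h₁ = 10.85 kPa; P₁ = ½×10.85×2.4 = 13.01.
Layer 2: σ_v at top = γ₁h₁ = 43.44; σ_h top = K_a2×43.44 = 11.08; σ_h base = K_a2×(43.44+21.3×2.8) = 26.30.
P₂ = ½(11.08+26.30)×2.8 = 52.34. Total P_a = 13.01+52.34 = 65.36 kN/m.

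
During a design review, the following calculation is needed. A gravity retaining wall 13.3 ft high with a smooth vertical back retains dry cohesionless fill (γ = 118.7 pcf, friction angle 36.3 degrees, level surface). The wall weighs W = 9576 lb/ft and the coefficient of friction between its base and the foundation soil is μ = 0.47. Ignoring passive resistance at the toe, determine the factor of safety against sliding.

K_a = tan²(45° − 36.3°/2) = 0.2563.
P_a = ½K_aγH² = 0.5×0.2563×118.7×13.3² = 2690 lb/ft, acting at H/3 = 4.433 ft above the base.
FS_sliding = μW / P_a = 0.47×9576 / 2690 = 1.673.

1.67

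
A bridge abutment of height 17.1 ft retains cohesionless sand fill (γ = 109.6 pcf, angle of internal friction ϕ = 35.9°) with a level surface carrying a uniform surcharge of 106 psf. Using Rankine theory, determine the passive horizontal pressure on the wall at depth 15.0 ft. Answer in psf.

6710 psf

K_p = (1 + sin φ)/(1 − sin φ) = 3.835.
σ_v = γz + q = 109.6 × 15.0 + 106 = 1750 psf.
σ_h = K_p σ_v = 3.835 × 1750 = 6712 psf.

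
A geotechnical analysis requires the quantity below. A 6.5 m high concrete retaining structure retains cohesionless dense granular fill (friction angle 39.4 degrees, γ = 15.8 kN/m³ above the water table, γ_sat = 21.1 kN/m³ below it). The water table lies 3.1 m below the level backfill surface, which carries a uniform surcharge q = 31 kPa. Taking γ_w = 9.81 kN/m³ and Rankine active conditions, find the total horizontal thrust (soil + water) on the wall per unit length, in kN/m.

170 kN/m

K_a = tan²(45° − φ/2) = 0.2234.
γ' = 21.1 − 9.81 = 11.29 kN/m³. h₂ = H − d_w = 3.4 m.
σ'_h: at surface K_a·q = 6.927; at WT K_a(q+γd_w) = 17.87; at base K_a(q+γd_w+γ'h₂) = 26.45 kPa.
P₁ = ½(6.927+17.87)×3.1 = 38.44; P₂ = ½(17.87+26.45)×3.4 = 75.34; P_w = ½γ_w h₂² = 56.70.
Total = 38.44+75.34+56.70 = 170.5 kN/m.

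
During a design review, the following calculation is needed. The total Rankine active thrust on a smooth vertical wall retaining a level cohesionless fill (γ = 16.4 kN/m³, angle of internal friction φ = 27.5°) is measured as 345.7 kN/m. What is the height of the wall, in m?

10.7 m

K_a = 0.3682. P_a = ½ K_a γ H² ⇒ H = √(2P_a/(K_a γ)).
H = √(2×345.7/(0.3682×16.4)) = 10.70 m.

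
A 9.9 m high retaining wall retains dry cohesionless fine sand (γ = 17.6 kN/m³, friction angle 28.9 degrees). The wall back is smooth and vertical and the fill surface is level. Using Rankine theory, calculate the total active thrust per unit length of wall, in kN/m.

300 kN/m

K_a = tan²(45° − φ/2) = 0.3484.
P_a = ½ K_a γ H² = 0.5 × 0.3484 × 17.6 × 9.9² = 300.5 kN/m.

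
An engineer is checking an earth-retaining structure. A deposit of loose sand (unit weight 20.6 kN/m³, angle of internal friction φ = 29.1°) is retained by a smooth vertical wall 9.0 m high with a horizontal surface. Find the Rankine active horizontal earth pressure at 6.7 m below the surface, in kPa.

47.7 kPa

K_a = (1 − sin φ)/(1 + sin φ) = 0.3456.
σ_h = K_a γ z = 0.3456 × 20.6 × 6.7 = 47.70 kPa.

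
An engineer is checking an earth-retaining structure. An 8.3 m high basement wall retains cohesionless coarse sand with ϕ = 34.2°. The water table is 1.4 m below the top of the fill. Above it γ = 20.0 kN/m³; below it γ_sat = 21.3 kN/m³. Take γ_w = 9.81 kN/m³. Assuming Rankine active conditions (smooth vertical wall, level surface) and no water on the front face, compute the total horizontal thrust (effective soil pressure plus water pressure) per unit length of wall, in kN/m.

K_a = tan²(45° − φ/2) = 0.2803.
γ' = 21.3 − 9.81 = 11.49 kN/m³. Depth below WT = 6.9 m.
σ'_h at WT = K_a γ d_w = 7.850 kPa; at base = 7.850 + K_a γ' × 6.9 = 30.08 kPa.
P₁ (0–1.4 m) = ½×7.850×1.4 = 5.495. P₂ (1.4–8.3 m) = ½(7.850+30.08)×6.9 = 130.8.
P_w = ½ γ_w h₂² = 0.5×9.81×6.9² = 233.5. Total = 5.495+130.8+233.5 = 369.9 kN/m.

370 kN/m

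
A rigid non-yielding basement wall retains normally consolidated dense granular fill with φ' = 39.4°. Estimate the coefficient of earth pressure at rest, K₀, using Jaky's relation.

0.365

K₀ = 1 − sin φ' = 1 − sin 39.4° = 0.3653.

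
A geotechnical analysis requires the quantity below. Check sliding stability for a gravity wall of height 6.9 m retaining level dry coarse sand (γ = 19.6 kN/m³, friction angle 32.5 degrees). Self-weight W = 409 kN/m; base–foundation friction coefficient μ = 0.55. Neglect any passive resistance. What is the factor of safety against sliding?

K_a = tan²(45° − 32.5°/2) = 0.3010.
P_a = ½K_aγH² = 0.5×0.3010×19.6×6.9² = 140.4 kN/m, acting at H/3 = 2.300 m above the base.
FS_sliding = μW / P_a = 0.55×409 / 140.4 = 1.602.

1.60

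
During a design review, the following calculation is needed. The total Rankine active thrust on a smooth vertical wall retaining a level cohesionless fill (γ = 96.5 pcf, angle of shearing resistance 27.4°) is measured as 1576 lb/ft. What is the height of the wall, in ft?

9.40 ft

K_a = 0.3697. P_a = ½ K_a γ H² ⇒ H = √(2P_a/(K_a γ)).
H = √(2×1576/(0.3697×96.5)) = 9.400 ft.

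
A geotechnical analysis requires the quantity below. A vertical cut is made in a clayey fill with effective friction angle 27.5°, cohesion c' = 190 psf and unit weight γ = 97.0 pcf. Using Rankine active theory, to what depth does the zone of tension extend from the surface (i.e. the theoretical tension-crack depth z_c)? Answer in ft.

K_a = tan²(45° − 27.5°/2) = 0.3682; √K_a = 0.6068.
The active pressure is zero where K_a γ z = 2c√K_a, so z_c = 2c/(γ√K_a) = 2×190/(97.0×0.6068) = 6.456 ft.

6.46 ft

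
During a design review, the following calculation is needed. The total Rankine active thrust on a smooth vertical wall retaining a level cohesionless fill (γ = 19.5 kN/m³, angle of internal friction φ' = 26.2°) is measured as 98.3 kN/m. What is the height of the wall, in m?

5.10 m

K_a = 0.3874. P_a = ½ K_a γ H² ⇒ H = √(2P_a/(K_a γ)).
H = √(2×98.3/(0.3874×19.5)) = 5.101 m.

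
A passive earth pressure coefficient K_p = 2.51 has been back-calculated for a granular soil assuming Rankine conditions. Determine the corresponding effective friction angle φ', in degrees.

25.5°

K_p = (1+sin φ)/(1−sin φ) ⇒ sin φ = (K_p − 1)/(K_p + 1) = 0.4302.
φ = arcsin(0.4302) = 25.48°.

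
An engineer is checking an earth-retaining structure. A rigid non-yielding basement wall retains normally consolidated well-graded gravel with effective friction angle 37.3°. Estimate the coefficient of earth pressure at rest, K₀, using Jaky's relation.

0.394

K₀ = 1 − sin φ' = 1 − sin 37.3° = 0.3940.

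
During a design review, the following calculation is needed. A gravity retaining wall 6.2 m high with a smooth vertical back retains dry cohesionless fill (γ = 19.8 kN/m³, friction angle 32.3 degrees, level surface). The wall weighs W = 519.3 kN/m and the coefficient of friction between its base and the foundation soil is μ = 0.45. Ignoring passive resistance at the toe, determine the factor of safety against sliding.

2.02

K_a = tan²(45° − 32.3°/2) = 0.3035.
P_a = ½K_aγH² = 0.5×0.3035×19.8×6.2² = 115.5 kN/m, acting at H/3 = 2.067 m above the base.
FS_sliding = μW / P_a = 0.45×519.3 / 115.5 = 2.023.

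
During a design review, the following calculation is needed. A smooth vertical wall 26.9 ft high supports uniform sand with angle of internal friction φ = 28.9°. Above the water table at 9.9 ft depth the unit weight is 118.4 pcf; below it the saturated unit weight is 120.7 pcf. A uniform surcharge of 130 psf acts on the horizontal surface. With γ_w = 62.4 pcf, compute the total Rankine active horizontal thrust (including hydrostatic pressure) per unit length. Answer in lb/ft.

22100 lb/ft

K_a = tan²(45° − φ/2) = 0.3484.
γ' = 120.7 − 62.4 = 58.30 pcf. h₂ = H − d_w = 17.0 ft.
σ'_h: at surface K_a·q = 45.29; at WT K_a(q+γd_w) = 453.6; at base K_a(q+γd_w+γ'h₂) = 798.9 psf.
P₁ = ½(45.29+453.6)×9.9 = 2470; P₂ = ½(453.6+798.9)×17.0 = 10650; P_w = ½γ_w h₂² = 9017.
Total = 2470+10650+9017 = 22130 lb/ft.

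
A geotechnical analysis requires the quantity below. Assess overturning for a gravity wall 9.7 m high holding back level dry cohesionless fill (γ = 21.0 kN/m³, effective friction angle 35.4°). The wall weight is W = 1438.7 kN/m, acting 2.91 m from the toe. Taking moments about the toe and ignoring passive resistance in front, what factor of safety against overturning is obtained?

4.92

K_a = tan²(45° − 35.4°/2) = 0.2664.
P_a = ½K_aγH² = 0.5×0.2664×21.0×9.7² = 263.2 kN/m, acting at H/3 = 3.233 m above the base.
Overturning moment M_o = P_a × H/3 = 263.2 × 3.233 = 851.0.
Resisting moment M_r = W × 2.91 = 1438.7 × 2.91 = 4187.
FS_overturning = M_r/M_o = 4187/851.0 = 4.920.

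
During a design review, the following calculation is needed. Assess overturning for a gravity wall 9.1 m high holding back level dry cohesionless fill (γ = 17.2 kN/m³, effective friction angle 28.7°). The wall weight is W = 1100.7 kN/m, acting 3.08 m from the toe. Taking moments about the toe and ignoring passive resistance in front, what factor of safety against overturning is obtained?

4.47

K_a = tan²(45° − 28.7°/2) = 0.3511.
P_a = ½K_aγH² = 0.5×0.3511×17.2×9.1² = 250.1 kN/m, acting at H/3 = 3.033 m above the base.
Overturning moment M_o = P_a × H/3 = 250.1 × 3.033 = 758.6.
Resisting moment M_r = W × 3.08 = 1100.7 × 3.08 = 3390.
FS_overturning = M_r/M_o = 3390/758.6 = 4.469.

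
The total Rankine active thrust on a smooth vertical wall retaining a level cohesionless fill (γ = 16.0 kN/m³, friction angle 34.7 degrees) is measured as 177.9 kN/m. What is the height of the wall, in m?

K_a = 0.2745. P_a = ½ K_a γ H² ⇒ H = √(2P_a/(K_a γ)).
H = √(2×177.9/(0.2745×16.0)) = 9.001 m.

9.00 m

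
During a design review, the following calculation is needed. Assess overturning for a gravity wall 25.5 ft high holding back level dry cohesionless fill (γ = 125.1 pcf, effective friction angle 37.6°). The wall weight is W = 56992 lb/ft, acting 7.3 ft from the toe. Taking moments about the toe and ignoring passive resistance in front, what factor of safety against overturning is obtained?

4.97

K_a = tan²(45° − 37.6°/2) = 0.2421.
P_a = ½K_aγH² = 0.5×0.2421×125.1×25.5² = 9848 lb/ft, acting at H/3 = 8.500 ft above the base.
Overturning moment M_o = P_a × H/3 = 9848 × 8.500 = 83710.
Resisting moment M_r = W × 7.3 = 56992 × 7.3 = 416000.
FS_overturning = M_r/M_o = 416000/83710 = 4.970.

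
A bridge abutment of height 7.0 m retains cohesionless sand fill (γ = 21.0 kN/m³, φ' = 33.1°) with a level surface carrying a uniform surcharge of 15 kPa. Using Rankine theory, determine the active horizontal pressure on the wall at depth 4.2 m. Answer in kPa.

30.3 kPa

K_a = (1 − sin φ)/(1 + sin φ) = 0.2936.
σ_v = γz + q = 21.0 × 4.2 + 15 = 103.2 kPa.
σ_h = K_a σ_v = 0.2936 × 103.2 = 30.30 kPa.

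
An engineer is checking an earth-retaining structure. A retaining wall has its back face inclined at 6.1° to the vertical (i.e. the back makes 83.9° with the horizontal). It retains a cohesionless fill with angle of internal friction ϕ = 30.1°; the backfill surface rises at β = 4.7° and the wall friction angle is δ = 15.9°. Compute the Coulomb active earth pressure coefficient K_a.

K_a = sin²(α+φ) / [sin²α · sin(α−δ) · (1 + √{sin(φ+δ)sin(φ−β) / (sin(α−δ)sin(α+β))})²].
With α = 83.9°, φ = 30.1°, δ = 15.9°, β = 4.7°: K_a = 0.3661.

0.366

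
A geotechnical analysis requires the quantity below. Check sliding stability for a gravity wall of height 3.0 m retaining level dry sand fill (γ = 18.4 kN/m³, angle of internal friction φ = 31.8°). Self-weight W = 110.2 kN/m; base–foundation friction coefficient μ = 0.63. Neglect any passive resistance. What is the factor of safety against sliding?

2.71

K_a = tan²(45° − 31.8°/2) = 0.3098.
P_a = ½K_aγH² = 0.5×0.3098×18.4×3.0² = 25.65 kN/m, acting at H/3 = 1.000 m above the base.
FS_sliding = μW / P_a = 0.63×110.2 / 25.65 = 2.707.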